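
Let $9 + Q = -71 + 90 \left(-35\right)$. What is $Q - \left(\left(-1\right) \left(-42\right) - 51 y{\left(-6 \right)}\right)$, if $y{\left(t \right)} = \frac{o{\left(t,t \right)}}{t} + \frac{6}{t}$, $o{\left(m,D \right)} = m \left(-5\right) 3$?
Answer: $-4088$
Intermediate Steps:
$o{\left(m,D \right)} = - 15 m$ ($o{\left(m,D \right)} = - 5 m 3 = - 15 m$)
$y{\left(t \right)} = -15 + \frac{6}{t}$ ($y{\left(t \right)} = \frac{\left(-15\right) t}{t} + \frac{6}{t} = -15 + \frac{6}{t}$)
$Q = -3230$ ($Q = -9 + \left(-71 + 90 \left(-35\right)\right) = -9 - 3221 = -3230$)
$Q - \left(\left(-1\right) \left(-42\right) - 51 y{\left(-6 \right)}\right) = -3230 - \left(\left(-1\right) \left(-42\right) - 51 \left(-15 + \frac{6}{-6}\right)\right) = -3230 - \left(42 - 51 \left(-15 + 6 \left(- \frac{1}{6}\right)\right)\right) = -3230 - \left(42 - 51 \left(-15 - 1\right)\right) = -3230 - \left(42 - -816\right) = -3230 - \left(42 + 816\right) = -3230 - 858 = -4088$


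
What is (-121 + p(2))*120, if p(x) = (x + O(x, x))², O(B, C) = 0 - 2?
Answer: -14520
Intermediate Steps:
O(B, C) = -2
p(x) = (-2 + x)² (p(x) = (x - 2)² = (-2 + x)²)
(-121 + p(2))*120 = (-121 + (-2 + 2)²)*120 = (-121 + 0²)*120 = (-121 + 0)*120 = -121*120 = -14520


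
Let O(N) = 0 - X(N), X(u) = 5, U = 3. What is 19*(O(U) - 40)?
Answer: -855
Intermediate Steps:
O(N) = -5 (O(N) = 0 - 1*5 = 0 - 5 = -5)
19*(O(U) - 40) = 19*(-5 - 40) = 19*(-45) = -855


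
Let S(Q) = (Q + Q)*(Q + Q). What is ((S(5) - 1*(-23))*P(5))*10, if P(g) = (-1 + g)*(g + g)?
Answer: 49200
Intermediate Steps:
S(Q) = 4*Q² (S(Q) = (2*Q)*(2*Q) = 4*Q²)
P(g) = 2*g*(-1 + g) (P(g) = (-1 + g)*(2*g) = 2*g*(-1 + g))
((S(5) - 1*(-23))*P(5))*10 = ((4*5² - 1*(-23))*(2*5*(-1 + 5)))*10 = ((4*25 + 23)*(2*5*4))*10 = ((100 + 23)*40)*10 = (123*40)*10 = 4920*10 = 49200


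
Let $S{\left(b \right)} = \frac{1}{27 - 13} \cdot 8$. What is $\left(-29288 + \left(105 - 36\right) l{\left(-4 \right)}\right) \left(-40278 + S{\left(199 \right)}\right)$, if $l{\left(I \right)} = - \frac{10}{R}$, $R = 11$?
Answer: $\frac{91027230236}{77} \approx 1.1822 \cdot 10^{9}$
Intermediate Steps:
$l{\left(I \right)} = - \frac{10}{11}$
$S{\left(b \right)} = \frac{4}{7}$ ($S{\left(b \right)} = \frac{1}{14} \cdot 8 = \frac{4}{7}$)
$\left(-29288 + \left(105 - 36\right) l{\left(-4 \right)}\right) \left(-40278 + S{\left(199 \right)}\right) = \left(-29288 + \left(105 - 36\right) \left(- \frac{10}{11}\right)\right) \left(-40278 + \frac{4}{7}\right) = \left(-29288 + 69 \left(- \frac{10}{11}\right)\right) \left(- \frac{281942}{7}\right) = \left(-29288 - \frac{690}{11}\right) \left(- \frac{281942}{7}\right) = \left(- \frac{322858}{11}\right) \left(- \frac{281942}{7}\right) = \frac{91027230236}{77}$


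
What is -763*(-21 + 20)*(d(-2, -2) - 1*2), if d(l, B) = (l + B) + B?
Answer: -6104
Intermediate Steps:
d(l, B) = l + 2*B (d(l, B) = (B + l) + B = l + 2*B)
-763*(-21 + 20)*(d(-2, -2) - 1*2) = -763*(-21 + 20)*((-2 + 2*(-2)) - 1*2) = -(-763)*((-2 - 4) - 2) = -(-763)*(-6 - 2) = -(-763)*(-8) = -763*8 = -6104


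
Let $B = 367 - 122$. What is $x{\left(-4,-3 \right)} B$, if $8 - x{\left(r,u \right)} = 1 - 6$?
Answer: $3185$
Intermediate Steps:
$x{\left(r,u \right)} = 13$ ($x{\left(r,u \right)} = 8 - \left(1 - 6\right) = 8 - -5 = 8 + 5 = 13$)
$B = 245$
$x{\left(-4,-3 \right)} B = 13 \cdot 245 = 3185$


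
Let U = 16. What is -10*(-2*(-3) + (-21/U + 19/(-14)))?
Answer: -1865/56 ≈ -33.304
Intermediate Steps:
-10*(-2*(-3) + (-21/U + 19/(-14))) = -10*(-2*(-3) + (-21/16 + 19/(-14))) = -10*(6 + (-21*1/16 + 19*(-1/14))) = -10*(6 + (-21/16 - 19/14)) = -10*(6 - 299/112) = -10*373/112 = -1865/56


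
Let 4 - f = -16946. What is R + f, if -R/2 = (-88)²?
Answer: 1462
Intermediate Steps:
R = -15488 (R = -2*(-88)² = -2*7744 = -15488)
f = 16950 (f = 4 - 1*(-16946) = 4 + 16946 = 16950)
R + f = -15488 + 16950 = 1462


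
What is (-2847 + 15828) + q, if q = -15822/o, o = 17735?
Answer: 230202213/17735 ≈ 12980.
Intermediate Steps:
q = -15822/17735 ≈ -0.89213
(-2847 + 15828) + q = (-2847 + 15828) - 15822/17735 = 12981 - 15822/17735 = 230202213/17735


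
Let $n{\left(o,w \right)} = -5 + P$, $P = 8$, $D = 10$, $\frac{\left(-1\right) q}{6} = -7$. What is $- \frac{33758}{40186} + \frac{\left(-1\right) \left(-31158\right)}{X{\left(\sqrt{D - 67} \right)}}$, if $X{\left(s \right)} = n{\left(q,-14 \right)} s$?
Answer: $- \frac{16879}{20093} - \frac{3462 i \sqrt{57}}{19} \approx -0.84004 - 1375.7 i$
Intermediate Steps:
$q = 42$ ($q = \left(-6\right) \left(-7\right) = 42$)
$n{\left(o,w \right)} = 3$ ($n{\left(o,w \right)} = -5 + 8 = 3$)
$X{\left(s \right)} = 3 s$
$- \frac{33758}{40186} + \frac{\left(-1\right) \left(-31158\right)}{X{\left(\sqrt{D - 67} \right)}} = - \frac{33758}{40186} + \frac{\left(-1\right) \left(-31158\right)}{3 \sqrt{10 - 67}} = \left(-33758\right) \frac{1}{40186} + \frac{31158}{3 \sqrt{-57}} = - \frac{16879}{20093} + \frac{31158}{3 i \sqrt{57}} = - \frac{16879}{20093} + 31158 \left(- \frac{i \sqrt{57}}{171}\right) = - \frac{16879}{20093} - \frac{3462 i \sqrt{57}}{19}$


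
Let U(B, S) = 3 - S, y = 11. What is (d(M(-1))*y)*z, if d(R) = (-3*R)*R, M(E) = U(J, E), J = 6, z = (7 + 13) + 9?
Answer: -15312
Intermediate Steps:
z = 29 (z = 20 + 9 = 29)
M(E) = 3 - E
d(R) = -3*R²
(d(M(-1))*y)*z = (-3*(3 - 1*(-1))²*11)*29 = (-3*(3 + 1)²*11)*29 = (-3*4²*11)*29 = (-3*16*11)*29 = -48*11*29 = -528*29 = -15312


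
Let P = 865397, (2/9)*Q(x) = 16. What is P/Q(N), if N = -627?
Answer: 865397/72 ≈ 12019.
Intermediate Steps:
Q(x) = 72 (Q(x) = (9/2)*16 = 72)
P/Q(N) = 865397/72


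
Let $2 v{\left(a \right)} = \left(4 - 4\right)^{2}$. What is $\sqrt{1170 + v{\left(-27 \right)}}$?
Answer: $3 \sqrt{130} \approx 34.205$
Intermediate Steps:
$v{\left(a \right)} = 0$ ($v{\left(a \right)} = \frac{\left(4 - 4\right)^{2}}{2} = \frac{0^{2}}{2} = \frac{1}{2} \cdot 0 = 0$)
$\sqrt{1170 + v{\left(-27 \right)}} = \sqrt{1170 + 0} = \sqrt{1170} = 3 \sqrt{130}$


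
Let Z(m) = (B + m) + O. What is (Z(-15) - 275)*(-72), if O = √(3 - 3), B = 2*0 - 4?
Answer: 21168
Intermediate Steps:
B = -4 (B = 0 - 4 = -4)
O = 0 (O = √0 = 0)
Z(m) = -4 + m (Z(m) = (-4 + m) + 0 = -4 + m)
(Z(-15) - 275)*(-72) = ((-4 - 15) - 275)*(-72) = (-19 - 275)*(-72) = -294*(-72) = 21168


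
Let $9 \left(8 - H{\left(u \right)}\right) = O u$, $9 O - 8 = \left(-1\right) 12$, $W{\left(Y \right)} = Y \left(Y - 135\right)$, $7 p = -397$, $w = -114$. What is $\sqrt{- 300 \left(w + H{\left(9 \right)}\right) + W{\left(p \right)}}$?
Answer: $\frac{\sqrt{18759966}}{21} \approx 206.25$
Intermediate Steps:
$p = - \frac{397}{7}$ ($p = \frac{1}{7} \left(-397\right) = - \frac{397}{7} \approx -56.714$)
$W{\left(Y \right)} = Y \left(-135 + Y\right)$
$O = - \frac{4}{9}$ ($O = \frac{8}{9} + \frac{\left(-1\right) 12}{9} = \frac{8}{9} + \frac{1}{9} \left(-12\right) = \frac{8}{9} - \frac{4}{3} = - \frac{4}{9} \approx -0.44444$)
$H{\left(u \right)} = 8 + \frac{4 u}{81}$ ($H{\left(u \right)} = 8 - \frac{\left(- \frac{4}{9}\right) u}{9} = 8 + \frac{4 u}{81}$)
$\sqrt{- 300 \left(w + H{\left(9 \right)}\right) + W{\left(p \right)}} = \sqrt{- 300 \left(-114 + \left(8 + \frac{4}{81} \cdot 9\right)\right) - \frac{397 \left(-135 - \frac{397}{7}\right)}{7}} = \sqrt{- 300 \left(-114 + \left(8 + \frac{4}{9}\right)\right) - - \frac{532774}{49}} = \sqrt{- 300 \left(-114 + \frac{76}{9}\right) + \frac{532774}{49}} = \sqrt{\left(-300\right) \left(- \frac{950}{9}\right) + \frac{532774}{49}} = \sqrt{\frac{95000}{3} + \frac{532774}{49}} = \sqrt{\frac{6253322}{147}} = \frac{\sqrt{18759966}}{21}$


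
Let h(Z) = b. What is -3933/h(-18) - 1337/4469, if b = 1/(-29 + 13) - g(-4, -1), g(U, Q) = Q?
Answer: -93748429/22345 ≈ -4195.5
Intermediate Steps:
b = 15/16 (b = 1/(-29 + 13) - 1*(-1) = 1/(-16) + 1 = -1/16 + 1 = 15/16 ≈ 0.93750)
h(Z) = 15/16
-3933/h(-18) - 1337/4469 = -3933/15/16 - 1337/4469 = -3933*16/15 - 1337*1/4469 = -20976/5 - 1337/4469 = -93748429/22345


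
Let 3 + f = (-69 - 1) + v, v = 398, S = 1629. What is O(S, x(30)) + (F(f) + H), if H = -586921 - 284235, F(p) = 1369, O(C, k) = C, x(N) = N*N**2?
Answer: -868158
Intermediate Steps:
x(N) = N**3
f = 325 (f = -3 + ((-69 - 1) + 398) = -3 + (-70 + 398) = -3 + 328 = 325)
H = -871156
O(S, x(30)) + (F(f) + H) = 1629 + (1369 - 871156) = 1629 - 869787 = -868158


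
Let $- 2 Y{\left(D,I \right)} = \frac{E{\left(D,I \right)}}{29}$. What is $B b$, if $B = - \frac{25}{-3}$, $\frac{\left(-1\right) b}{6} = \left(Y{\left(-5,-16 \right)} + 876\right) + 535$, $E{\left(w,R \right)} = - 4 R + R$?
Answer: $- \frac{2044750}{29} \approx -70509.0$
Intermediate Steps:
$E{\left(w,R \right)} = - 3 R$
$Y{\left(D,I \right)} = \frac{3 I}{58}$ ($Y{\left(D,I \right)} = - \frac{- 3 I \frac{1}{29}}{2} = - \frac{\left(- \frac{3}{29}\right) I}{2} = \frac{3 I}{58}$)
$b = - \frac{245370}{29}$ ($b = - 6 \left(\left(\frac{3}{58} \left(-16\right) + 876\right) + 535\right) = - 6 \left(\left(- \frac{24}{29} + 876\right) + 535\right) = - 6 \left(\frac{25380}{29} + 535\right) = \left(-6\right) \frac{40895}{29} = - \frac{245370}{29} \approx -8461.0$)
$B = \frac{25}{3}$ ($B = \left(-25\right) \left(- \frac{1}{3}\right) = \frac{25}{3} \approx 8.3333$)
$B b = \frac{25}{3} \left(- \frac{245370}{29}\right) = - \frac{2044750}{29}$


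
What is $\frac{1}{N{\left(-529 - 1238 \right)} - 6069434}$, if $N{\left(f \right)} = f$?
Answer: $- \frac{1}{6071201} \approx -1.6471 \cdot 10^{-7}$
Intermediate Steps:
$\frac{1}{N{\left(-529 - 1238 \right)} - 6069434} = \frac{1}{\left(-529 - 1238\right) - 6069434} = \frac{1}{-1767 - 6069434} = \frac{1}{-6071201} = - \frac{1}{6071201}$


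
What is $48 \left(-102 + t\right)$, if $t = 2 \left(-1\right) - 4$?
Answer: $-5184$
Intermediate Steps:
$t = -6$ ($t = -2 - 4 = -6$)
$48 \left(-102 + t\right) = 48 \left(-102 - 6\right) = 48 \left(-108\right) = -5184$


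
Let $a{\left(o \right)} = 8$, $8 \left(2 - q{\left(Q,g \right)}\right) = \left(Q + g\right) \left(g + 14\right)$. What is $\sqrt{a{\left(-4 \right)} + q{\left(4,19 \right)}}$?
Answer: $\frac{i \sqrt{1358}}{4} \approx 9.2128 i$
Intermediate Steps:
$q{\left(Q,g \right)} = 2 - \frac{\left(14 + g\right) \left(Q + g\right)}{8}$ ($q{\left(Q,g \right)} = 2 - \frac{\left(Q + g\right) \left(g + 14\right)}{8} = 2 - \frac{\left(Q + g\right) \left(14 + g\right)}{8} = 2 - \frac{\left(14 + g\right) \left(Q + g\right)}{8}$)
$\sqrt{a{\left(-4 \right)} + q{\left(4,19 \right)}} = \sqrt{8 - \left(\frac{153}{4} + \frac{19}{2} + \frac{361}{8}\right)} = \sqrt{8 - \frac{743}{8}} = \sqrt{- \frac{679}{8}} = \frac{i \sqrt{1358}}{4}$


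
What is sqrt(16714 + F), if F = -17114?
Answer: 20*I ≈ 20.0*I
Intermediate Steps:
sqrt(16714 + F) = sqrt(16714 - 17114) = sqrt(-400) = 20*I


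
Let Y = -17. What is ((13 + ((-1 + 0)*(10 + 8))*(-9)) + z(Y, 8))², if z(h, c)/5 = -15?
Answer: 10000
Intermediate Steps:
z(h, c) = -75 (z(h, c) = 5*(-15) = -75)
((13 + ((-1 + 0)*(10 + 8))*(-9)) + z(Y, 8))² = ((13 + ((-1 + 0)*(10 + 8))*(-9)) - 75)² = ((13 - 1*18*(-9)) - 75)² = ((13 - 18*(-9)) - 75)² = ((13 + 162) - 75)² = (175 - 75)² = 100² = 10000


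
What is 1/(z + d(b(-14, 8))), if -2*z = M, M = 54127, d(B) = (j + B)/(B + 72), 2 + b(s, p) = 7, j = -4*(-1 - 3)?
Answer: -22/595391 ≈ -3.6951e-5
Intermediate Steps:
j = 16 (j = -4*(-4) = 16)
b(s, p) = 5 (b(s, p) = -2 + 7 = 5)
d(B) = (16 + B)/(72 + B) (d(B) = (16 + B)/(B + 72) = (16 + B)/(72 + B))
z = -54127/2 (z = -½*54127 = -54127/2 ≈ -27064.)
1/(z + d(b(-14, 8))) = 1/(-54127/2 + (16 + 5)/(72 + 5)) = 1/(-54127/2 + 21/77) = 1/(-54127/2 + (1/77)*21) = 1/(-54127/2 + 3/11) = 1/(-595391/22) = -22/595391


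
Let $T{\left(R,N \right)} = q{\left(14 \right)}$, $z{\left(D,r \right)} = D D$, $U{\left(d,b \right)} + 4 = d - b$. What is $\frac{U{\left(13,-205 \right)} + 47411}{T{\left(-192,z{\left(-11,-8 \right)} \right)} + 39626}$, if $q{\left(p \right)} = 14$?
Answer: $\frac{9525}{7928} \approx 1.2014$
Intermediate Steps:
$U{\left(d,b \right)} = -4 + d - b$ ($U{\left(d,b \right)} = -4 - \left(b - d\right) = -4 + d - b$)
$z{\left(D,r \right)} = D^{2}$
$T{\left(R,N \right)} = 14$
$\frac{U{\left(13,-205 \right)} + 47411}{T{\left(-192,z{\left(-11,-8 \right)} \right)} + 39626} = \frac{\left(-4 + 13 - -205\right) + 47411}{14 + 39626} = \frac{\left(-4 + 13 + 205\right) + 47411}{39640} = \left(214 + 47411\right) \frac{1}{39640} = 47625 \cdot \frac{1}{39640} = \frac{9525}{7928}$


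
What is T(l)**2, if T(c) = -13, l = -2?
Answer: 169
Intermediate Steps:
T(l)**2 = (-13)**2 = 169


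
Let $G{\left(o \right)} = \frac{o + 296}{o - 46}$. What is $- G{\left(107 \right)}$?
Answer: $- \frac{403}{61} \approx -6.6066$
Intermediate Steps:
$G{\left(o \right)} = \frac{296 + o}{-46 + o}$
$- G{\left(107 \right)} = - \frac{296 + 107}{-46 + 107} = - \frac{403}{61}$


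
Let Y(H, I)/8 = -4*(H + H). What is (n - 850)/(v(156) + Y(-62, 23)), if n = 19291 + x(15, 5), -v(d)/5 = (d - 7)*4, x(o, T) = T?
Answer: 9223/494 ≈ 18.670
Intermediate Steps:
Y(H, I) = -64*H (Y(H, I) = 8*(-4*(H + H)) = 8*(-8*H) = -64*H)
v(d) = 140 - 20*d (v(d) = -5*(d - 7)*4 = -5*(-7 + d)*4 = -5*(-28 + 4*d) = 140 - 20*d)
n = 19296 (n = 19291 + 5 = 19296)
(n - 850)/(v(156) + Y(-62, 23)) = (19296 - 850)/((140 - 20*156) - 64*(-62)) = 18446/((140 - 3120) + 3968) = 18446/(-2980 + 3968) = 18446/988 = 18446*(1/988) = 9223/494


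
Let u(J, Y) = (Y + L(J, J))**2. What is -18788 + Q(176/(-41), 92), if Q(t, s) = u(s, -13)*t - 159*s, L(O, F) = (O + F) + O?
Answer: -13543800/41 ≈ -3.3034e+5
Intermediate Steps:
L(O, F) = F + 2*O (L(O, F) = (F + O) + O = F + 2*O)
u(J, Y) = (Y + 3*J)**2 (u(J, Y) = (Y + (J + 2*J))**2 = (Y + 3*J)**2)
Q(t, s) = -159*s + t*(-13 + 3*s)**2 (Q(t, s) = (-13 + 3*s)**2*t - 159*s = t*(-13 + 3*s)**2 - 159*s = -159*s + t*(-13 + 3*s)**2)
-18788 + Q(176/(-41), 92) = -18788 + (-159*92 + (176/(-41))*(-13 + 3*92)**2) = -18788 + (-14628 + (176*(-1/41))*(-13 + 276)**2) = -18788 + (-14628 - 176/41*263**2) = -18788 + (-14628 - 176/41*69169) = -18788 + (-14628 - 12173744/41) = -18788 - 12773492/41 = -13543800/41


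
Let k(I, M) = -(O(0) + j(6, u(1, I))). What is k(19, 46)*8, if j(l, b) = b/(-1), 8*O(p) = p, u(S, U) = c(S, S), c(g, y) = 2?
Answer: 16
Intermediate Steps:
u(S, U) = 2
O(p) = p/8
j(l, b) = -b (j(l, b) = b*(-1) = -b)
k(I, M) = 2 (k(I, M) = -((1/8)*0 - 1*2) = -(0 - 2) = -1*(-2) = 2)
k(19, 46)*8 = 2*8 = 16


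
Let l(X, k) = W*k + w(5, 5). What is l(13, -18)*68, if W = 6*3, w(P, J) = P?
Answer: -21692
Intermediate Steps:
W = 18
l(X, k) = 5 + 18*k (l(X, k) = 18*k + 5 = 5 + 18*k)
l(13, -18)*68 = (5 + 18*(-18))*68 = (5 - 324)*68 = -319*68 = -21692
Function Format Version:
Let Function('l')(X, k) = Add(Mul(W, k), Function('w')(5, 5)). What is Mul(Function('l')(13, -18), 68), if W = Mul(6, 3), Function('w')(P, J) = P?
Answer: -21692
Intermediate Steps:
W = 18
Function('l')(X, k) = Add(5, Mul(18, k)) (Function('l')(X, k) = Add(Mul(18, k), 5) = Add(5, Mul(18, k)))
Mul(Function('l')(13, -18), 68) = Mul(Add(5, Mul(18, -18)), 68) = Mul(Add(5, -324), 68) = Mul(-319, 68) = -21692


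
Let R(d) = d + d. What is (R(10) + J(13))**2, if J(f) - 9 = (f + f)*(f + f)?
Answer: 497025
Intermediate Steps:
R(d) = 2*d
J(f) = 9 + 4*f**2 (J(f) = 9 + (f + f)*(f + f) = 9 + (2*f)*(2*f) = 9 + 4*f**2)
(R(10) + J(13))**2 = (2*10 + (9 + 4*13**2))**2 = (20 + (9 + 4*169))**2 = (20 + (9 + 676))**2 = (20 + 685)**2 = 705**2 = 497025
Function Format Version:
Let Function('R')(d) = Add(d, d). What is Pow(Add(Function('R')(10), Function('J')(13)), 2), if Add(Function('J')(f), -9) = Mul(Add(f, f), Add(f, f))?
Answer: 497025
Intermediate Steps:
Function('R')(d) = Mul(2, d)
Function('J')(f) = Add(9, Mul(4, Pow(f, 2))) (Function('J')(f) = Add(9, Mul(Add(f, f), Add(f, f))) = Add(9, Mul(Mul(2, f), Mul(2, f))) = Add(9, Mul(4, Pow(f, 2))))
Pow(Add(Function('R')(10), Function('J')(13)), 2) = Pow(Add(Mul(2, 10), Add(9, Mul(4, Pow(13, 2)))), 2) = Pow(Add(20, Add(9, Mul(4, 169))), 2) = Pow(Add(20, Add(9, 676)), 2) = Pow(Add(20, 685), 2) = Pow(705, 2) = 497025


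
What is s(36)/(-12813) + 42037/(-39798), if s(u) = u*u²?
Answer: -798478523/169977258 ≈ -4.6976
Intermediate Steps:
s(u) = u³
s(36)/(-12813) + 42037/(-39798) = 36³/(-12813) + 42037/(-39798) = 46656*(-1/12813) + 42037*(-1/39798) = -15552/4271 - 42037/39798 = -798478523/169977258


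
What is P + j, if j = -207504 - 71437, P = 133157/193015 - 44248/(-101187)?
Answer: -5447865536390426/19530608805 ≈ -2.7894e+5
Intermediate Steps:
P = 22014285079/19530608805 (P = 133157*(1/193015) - 44248*(-1/101187) = 133157/193015 + 44248/101187 = 22014285079/19530608805 ≈ 1.1272)
j = -278941
P + j = 22014285079/19530608805 - 278941 = -5447865536390426/19530608805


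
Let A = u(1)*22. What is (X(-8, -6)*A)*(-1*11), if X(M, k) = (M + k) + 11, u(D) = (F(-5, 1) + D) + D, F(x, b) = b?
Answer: 2178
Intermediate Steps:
u(D) = 1 + 2*D (u(D) = (1 + D) + D = 1 + 2*D)
X(M, k) = 11 + M + k
A = 66 (A = (1 + 2*1)*22 = (1 + 2)*22 = 3*22 = 66)
(X(-8, -6)*A)*(-1*11) = ((11 - 8 - 6)*66)*(-1*11) = -3*66*(-11) = -198*(-11) = 2178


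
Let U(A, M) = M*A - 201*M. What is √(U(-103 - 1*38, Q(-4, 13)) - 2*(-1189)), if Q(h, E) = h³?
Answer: √24266 ≈ 155.78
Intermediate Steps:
U(A, M) = -201*M + A*M (U(A, M) = A*M - 201*M = -201*M + A*M)
√(U(-103 - 1*38, Q(-4, 13)) - 2*(-1189)) = √((-4)³*(-201 + (-103 - 1*38)) - 2*(-1189)) = √(-64*(-201 + (-103 - 38)) + 2378) = √(-64*(-201 - 141) + 2378) = √(-64*(-342) + 2378) = √(21888 + 2378) = √24266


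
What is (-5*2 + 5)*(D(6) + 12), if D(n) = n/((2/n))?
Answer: -150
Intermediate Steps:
D(n) = n**2/2 (D(n) = n*(n/2) = n**2/2)
(-5*2 + 5)*(D(6) + 12) = (-5*2 + 5)*((1/2)*6**2 + 12) = (-10 + 5)*((1/2)*36 + 12) = -5*(18 + 12) = -5*30 = -150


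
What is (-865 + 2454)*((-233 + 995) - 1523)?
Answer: -1209229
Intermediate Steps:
(-865 + 2454)*((-233 + 995) - 1523) = 1589*(762 - 1523) = 1589*(-761) = -1209229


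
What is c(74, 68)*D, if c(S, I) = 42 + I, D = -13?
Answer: -1430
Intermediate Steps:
c(74, 68)*D = (42 + 68)*(-13) = 110*(-13) = -1430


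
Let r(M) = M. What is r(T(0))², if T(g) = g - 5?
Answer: 25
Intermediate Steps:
T(g) = -5 + g
r(T(0))² = (-5 + 0)² = (-5)² = 25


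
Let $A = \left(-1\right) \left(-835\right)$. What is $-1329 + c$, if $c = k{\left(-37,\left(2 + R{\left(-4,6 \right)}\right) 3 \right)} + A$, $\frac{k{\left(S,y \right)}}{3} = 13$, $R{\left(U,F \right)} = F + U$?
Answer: $-455$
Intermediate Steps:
$A = 835$
$k{\left(S,y \right)} = 39$ ($k{\left(S,y \right)} = 3 \cdot 13 = 39$)
$c = 874$ ($c = 39 + 835 = 874$)
$-1329 + c = -1329 + 874 = -455$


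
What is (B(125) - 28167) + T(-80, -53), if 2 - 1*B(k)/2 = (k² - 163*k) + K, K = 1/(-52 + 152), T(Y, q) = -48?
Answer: -935551/50 ≈ -18711.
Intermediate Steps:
K = 1/100 ≈ 0.010000
B(k) = 199/50 - 2*k² + 326*k (B(k) = 4 - 2*((k² - 163*k) + 1/100) = 4 - 2*(1/100 + k² - 163*k) = 4 + (-1/50 - 2*k² + 326*k) = 199/50 - 2*k² + 326*k)
(B(125) - 28167) + T(-80, -53) = ((199/50 - 2*125² + 326*125) - 28167) - 48 = ((199/50 - 2*15625 + 40750) - 28167) - 48 = ((199/50 - 31250 + 40750) - 28167) - 48 = (475199/50 - 28167) - 48 = -933151/50 - 48 = -935551/50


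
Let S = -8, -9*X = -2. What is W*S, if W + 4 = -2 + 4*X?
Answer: 368/9 ≈ 40.889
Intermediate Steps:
X = 2/9 (X = -⅑*(-2) = 2/9 ≈ 0.22222)
W = -46/9 (W = -4 + (-2 + 4*(2/9)) = -4 + (-2 + 8/9) = -4 - 10/9 = -46/9 ≈ -5.1111)
W*S = -46/9*(-8) = 368/9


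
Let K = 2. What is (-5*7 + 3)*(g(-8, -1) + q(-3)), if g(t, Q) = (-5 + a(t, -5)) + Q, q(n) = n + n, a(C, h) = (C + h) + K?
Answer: 736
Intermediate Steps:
a(C, h) = 2 + C + h (a(C, h) = (C + h) + 2 = 2 + C + h)
q(n) = 2*n
g(t, Q) = -8 + Q + t (g(t, Q) = (-5 + (2 + t - 5)) + Q = (-5 + (-3 + t)) + Q = (-8 + t) + Q = -8 + Q + t)
(-5*7 + 3)*(g(-8, -1) + q(-3)) = (-5*7 + 3)*((-8 - 1 - 8) + 2*(-3)) = (-35 + 3)*(-17 - 6) = -32*(-23) = 736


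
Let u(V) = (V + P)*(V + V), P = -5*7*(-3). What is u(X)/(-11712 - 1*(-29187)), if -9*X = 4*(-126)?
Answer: 18032/17475 ≈ 1.0319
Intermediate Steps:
X = 56 (X = -4*(-126)/9 = -⅑*(-504) = 56)
P = 105 (P = -35*(-3) = 105)
u(V) = 2*V*(105 + V) (u(V) = (V + 105)*(V + V) = (105 + V)*(2*V) = 2*V*(105 + V))
u(X)/(-11712 - 1*(-29187)) = (2*56*(105 + 56))/(-11712 - 1*(-29187)) = (2*56*161)/(-11712 + 29187) = 18032/17475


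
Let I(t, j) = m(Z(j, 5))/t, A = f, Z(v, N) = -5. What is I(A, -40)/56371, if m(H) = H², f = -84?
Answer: -25/4735164 ≈ -5.2796e-6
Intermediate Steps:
A = -84
I(t, j) = 25/t (I(t, j) = (-5)²/t = 25/t)
I(A, -40)/56371 = (25/(-84))/56371 = (25*(-1/84))*(1/56371) = -25/84*1/56371 = -25/4735164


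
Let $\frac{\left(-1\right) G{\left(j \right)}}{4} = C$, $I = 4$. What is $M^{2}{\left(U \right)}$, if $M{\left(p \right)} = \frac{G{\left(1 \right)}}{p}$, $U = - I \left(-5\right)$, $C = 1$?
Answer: $\frac{1}{25} \approx 0.04$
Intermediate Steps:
$G{\left(j \right)} = -4$ ($G{\left(j \right)} = \left(-4\right) 1 = -4$)
$U = 20$ ($U = \left(-1\right) 4 \left(-5\right) = \left(-4\right) \left(-5\right) = 20$)
$M{\left(p \right)} = - \frac{4}{p}$
$M^{2}{\left(U \right)} = \left(- \frac{4}{20}\right)^{2} = \left(\left(-4\right) \frac{1}{20}\right)^{2} = \left(- \frac{1}{5}\right)^{2} = \frac{1}{25}$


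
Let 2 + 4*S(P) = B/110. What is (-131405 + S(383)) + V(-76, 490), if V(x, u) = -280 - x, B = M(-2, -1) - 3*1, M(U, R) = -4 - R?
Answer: -28954093/220 ≈ -1.3161e+5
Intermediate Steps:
B = -6 (B = (-4 - 1*(-1)) - 3*1 = (-4 + 1) - 3 = -3 - 3 = -6)
S(P) = -113/220 (S(P) = -1/2 + (-6/110)/4 = -1/2 + (-6*1/110)/4 = -1/2 + (1/4)*(-3/55) = -1/2 - 3/220 = -113/220)
(-131405 + S(383)) + V(-76, 490) = (-131405 - 113/220) + (-280 - 1*(-76)) = -28909213/220 + (-280 + 76) = -28909213/220 - 204 = -28954093/220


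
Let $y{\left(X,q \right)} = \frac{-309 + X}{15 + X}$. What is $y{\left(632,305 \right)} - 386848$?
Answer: $- \frac{250290333}{647} \approx -3.8685 \cdot 10^{5}$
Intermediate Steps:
$y{\left(X,q \right)} = \frac{-309 + X}{15 + X}$
$y{\left(632,305 \right)} - 386848 = \frac{-309 + 632}{15 + 632} - 386848 = \frac{1}{647} \cdot 323 - 386848 = \frac{323}{647} - 386848 = - \frac{250290333}{647}$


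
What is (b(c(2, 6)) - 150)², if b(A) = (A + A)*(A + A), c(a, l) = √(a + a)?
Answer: 17956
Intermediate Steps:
c(a, l) = √2*√a (c(a, l) = √(2*a) = √2*√a)
b(A) = 4*A² (b(A) = (2*A)*(2*A) = 4*A²)
(b(c(2, 6)) - 150)² = (4*(√2*√2)² - 150)² = (4*2² - 150)² = (4*4 - 150)² = (16 - 150)² = (-134)² = 17956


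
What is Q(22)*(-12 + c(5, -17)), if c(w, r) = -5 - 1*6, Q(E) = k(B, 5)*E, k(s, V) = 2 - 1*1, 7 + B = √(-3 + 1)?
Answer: -506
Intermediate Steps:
B = -7 + I*√2 (B = -7 + √(-3 + 1) = -7 + √(-2) = -7 + I*√2 ≈ -7.0 + 1.4142*I)
k(s, V) = 1 (k(s, V) = 2 - 1 = 1)
Q(E) = E (Q(E) = 1*E = E)
c(w, r) = -11 (c(w, r) = -5 - 6 = -11)
Q(22)*(-12 + c(5, -17)) = 22*(-12 - 11) = 22*(-23) = -506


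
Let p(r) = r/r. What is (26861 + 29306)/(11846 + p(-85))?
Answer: 56167/11847 ≈ 4.7410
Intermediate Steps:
p(r) = 1
(26861 + 29306)/(11846 + p(-85)) = (26861 + 29306)/(11846 + 1) = 56167/11847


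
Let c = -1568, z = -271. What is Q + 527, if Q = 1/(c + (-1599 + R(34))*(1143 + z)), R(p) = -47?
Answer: 757235759/1436880 ≈ 527.00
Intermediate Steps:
Q = -1/1436880 (Q = 1/(-1568 + (-1599 - 47)*(1143 - 271)) = 1/(-1568 - 1646*872) = 1/(-1568 - 1435312) = 1/(-1436880) = -1/1436880 ≈ -6.9595e-7)
Q + 527 = -1/1436880 + 527 = 757235759/1436880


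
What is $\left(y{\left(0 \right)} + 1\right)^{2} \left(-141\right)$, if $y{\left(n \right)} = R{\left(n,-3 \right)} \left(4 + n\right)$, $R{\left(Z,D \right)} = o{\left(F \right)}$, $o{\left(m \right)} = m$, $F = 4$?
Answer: $-40749$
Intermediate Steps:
$R{\left(Z,D \right)} = 4$
$y{\left(n \right)} = 16 + 4 n$ ($y{\left(n \right)} = 4 \left(4 + n\right) = 16 + 4 n$)
$\left(y{\left(0 \right)} + 1\right)^{2} \left(-141\right) = \left(\left(16 + 4 \cdot 0\right) + 1\right)^{2} \left(-141\right) = \left(\left(16 + 0\right) + 1\right)^{2} \left(-141\right) = \left(16 + 1\right)^{2} \left(-141\right) = 17^{2} \left(-141\right) = 289 \left(-141\right) = -40749$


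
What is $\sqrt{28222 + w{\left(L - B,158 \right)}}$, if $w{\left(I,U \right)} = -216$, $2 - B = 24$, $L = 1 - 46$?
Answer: $\sqrt{28006} \approx 167.35$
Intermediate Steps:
$L = -45$
$B = -22$ ($B = 2 - 24 = -22$)
$\sqrt{28222 + w{\left(L - B,158 \right)}} = \sqrt{28222 - 216} = \sqrt{28006}$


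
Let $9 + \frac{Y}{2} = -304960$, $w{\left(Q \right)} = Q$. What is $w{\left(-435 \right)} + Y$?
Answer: $-610373$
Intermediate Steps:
$Y = -609938$ ($Y = -18 + 2 \left(-304960\right) = -18 - 609920 = -609938$)
$w{\left(-435 \right)} + Y = -435 - 609938 = -610373$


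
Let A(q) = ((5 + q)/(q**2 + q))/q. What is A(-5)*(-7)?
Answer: 0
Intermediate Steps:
A(q) = (5 + q)/(q*(q + q**2)) (A(q) = ((5 + q)/(q + q**2))/q = (5 + q)/(q*(q + q**2)))
A(-5)*(-7) = ((5 - 5)/((-5)**2*(1 - 5)))*(-7) = ((1/25)*0/(-4))*(-7) = ((1/25)*(-1/4)*0)*(-7) = 0*(-7) = 0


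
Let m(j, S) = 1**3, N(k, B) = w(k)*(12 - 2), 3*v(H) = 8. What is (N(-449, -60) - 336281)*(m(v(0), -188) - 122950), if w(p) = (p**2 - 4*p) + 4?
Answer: -208734082821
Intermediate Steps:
w(p) = 4 + p**2 - 4*p
v(H) = 8/3 (v(H) = (1/3)*8 = 8/3)
N(k, B) = 40 - 40*k + 10*k**2 (N(k, B) = (4 + k**2 - 4*k)*(12 - 2) = (4 + k**2 - 4*k)*10 = 40 - 40*k + 10*k**2)
m(j, S) = 1
(N(-449, -60) - 336281)*(m(v(0), -188) - 122950) = ((40 - 40*(-449) + 10*(-449)**2) - 336281)*(1 - 122950) = ((40 + 17960 + 10*201601) - 336281)*(-122949) = ((40 + 17960 + 2016010) - 336281)*(-122949) = (2034010 - 336281)*(-122949) = 1697729*(-122949) = -208734082821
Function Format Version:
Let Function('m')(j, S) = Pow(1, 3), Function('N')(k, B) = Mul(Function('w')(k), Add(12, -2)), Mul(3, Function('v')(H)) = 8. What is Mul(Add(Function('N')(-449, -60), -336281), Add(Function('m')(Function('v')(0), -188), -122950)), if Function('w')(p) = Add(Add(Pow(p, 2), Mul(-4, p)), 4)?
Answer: -208734082821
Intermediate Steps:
Function('w')(p) = Add(4, Pow(p, 2), Mul(-4, p))
Function('v')(H) = Rational(8, 3) (Function('v')(H) = Mul(Rational(1, 3), 8) = Rational(8, 3))
Function('N')(k, B) = Add(40, Mul(-40, k), Mul(10, Pow(k, 2))) (Function('N')(k, B) = Mul(Add(4, Pow(k, 2), Mul(-4, k)), Add(12, -2)) = Mul(Add(4, Pow(k, 2), Mul(-4, k)), 10) = Add(40, Mul(-40, k), Mul(10, Pow(k, 2))))
Function('m')(j, S) = 1
Mul(Add(Function('N')(-449, -60), -336281), Add(Function('m')(Function('v')(0), -188), -122950)) = Mul(Add(Add(40, Mul(-40, -449), Mul(10, Pow(-449, 2))), -336281), Add(1, -122950)) = Mul(Add(Add(40, 17960, Mul(10, 201601)), -336281), -122949) = Mul(Add(Add(40, 17960, 2016010), -336281), -122949) = Mul(Add(2034010, -336281), -122949) = Mul(1697729, -122949) = -208734082821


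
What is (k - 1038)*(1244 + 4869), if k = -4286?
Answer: -32545612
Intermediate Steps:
(k - 1038)*(1244 + 4869) = (-4286 - 1038)*(1244 + 4869) = -5324*6113 = -32545612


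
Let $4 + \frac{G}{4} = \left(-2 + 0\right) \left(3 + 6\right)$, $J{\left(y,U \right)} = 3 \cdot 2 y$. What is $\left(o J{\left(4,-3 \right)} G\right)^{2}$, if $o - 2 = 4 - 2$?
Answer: $71368704$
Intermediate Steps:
$J{\left(y,U \right)} = 6 y$
$o = 4$ ($o = 2 + \left(4 - 2\right) = 2 + 2 = 4$)
$G = -88$ ($G = -16 + 4 \left(-2 + 0\right) \left(3 + 6\right) = -16 + 4 \left(\left(-2\right) 9\right) = -16 + 4 \left(-18\right) = -16 - 72 = -88$)
$\left(o J{\left(4,-3 \right)} G\right)^{2} = \left(4 \cdot 6 \cdot 4 \left(-88\right)\right)^{2} = \left(4 \cdot 24 \left(-88\right)\right)^{2} = \left(96 \left(-88\right)\right)^{2} = \left(-8448\right)^{2} = 71368704$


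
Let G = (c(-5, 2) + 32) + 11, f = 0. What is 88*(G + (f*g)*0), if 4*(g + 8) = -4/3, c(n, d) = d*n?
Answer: 2904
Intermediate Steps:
g = -25/3 (g = -8 + (-4/3)/4 = -8 + (-4*⅓)/4 = -8 + (¼)*(-4/3) = -8 - ⅓ = -25/3 ≈ -8.3333)
G = 33 (G = (2*(-5) + 32) + 11 = (-10 + 32) + 11 = 22 + 11 = 33)
88*(G + (f*g)*0) = 88*(33 + (0*(-25/3))*0) = 88*(33 + 0*0) = 88*(33 + 0) = 88*33 = 2904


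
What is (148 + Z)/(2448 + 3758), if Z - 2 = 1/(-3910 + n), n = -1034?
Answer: 741599/30682464 ≈ 0.024170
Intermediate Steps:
Z = 9887/4944 (Z = 2 + 1/(-3910 - 1034) = 2 + 1/(-4944) = 2 - 1/4944 = 9887/4944 ≈ 1.9998)
(148 + Z)/(2448 + 3758) = (148 + 9887/4944)/(2448 + 3758) = (741599/4944)/6206 = (741599/4944)*(1/6206) = 741599/30682464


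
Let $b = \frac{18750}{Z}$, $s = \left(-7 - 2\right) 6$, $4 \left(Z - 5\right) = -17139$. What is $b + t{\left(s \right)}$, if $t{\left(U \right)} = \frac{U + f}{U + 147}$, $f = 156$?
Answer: $- \frac{1742954}{530689} \approx -3.2843$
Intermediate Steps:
$Z = - \frac{17119}{4}$ ($Z = 5 + \frac{1}{4} \left(-17139\right) = 5 - \frac{17139}{4} = - \frac{17119}{4} \approx -4279.8$)
$s = -54$ ($s = \left(-9\right) 6 = -54$)
$b = - \frac{75000}{17119}$ ($b = \frac{18750}{- \frac{17119}{4}} = 18750 \left(- \frac{4}{17119}\right) = - \frac{75000}{17119} \approx -4.3811$)
$t{\left(U \right)} = \frac{156 + U}{147 + U}$ ($t{\left(U \right)} = \frac{U + 156}{U + 147} = \frac{156 + U}{147 + U}$)
$b + t{\left(s \right)} = - \frac{75000}{17119} + \frac{156 - 54}{147 - 54} = - \frac{75000}{17119} + \frac{1}{93} \cdot 102 = - \frac{75000}{17119} + \frac{34}{31} = - \frac{1742954}{530689}$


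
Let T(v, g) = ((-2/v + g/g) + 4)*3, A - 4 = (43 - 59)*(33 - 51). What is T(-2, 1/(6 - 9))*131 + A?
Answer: 2650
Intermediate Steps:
A = 292 (A = 4 + (43 - 59)*(33 - 51) = 4 - 16*(-18) = 4 + 288 = 292)
T(v, g) = 15 - 6/v (T(v, g) = ((-2/v + 1) + 4)*3 = ((1 - 2/v) + 4)*3 = (5 - 2/v)*3 = 15 - 6/v)
T(-2, 1/(6 - 9))*131 + A = (15 - 6/(-2))*131 + 292 = (15 - 6*(-1/2))*131 + 292 = (15 + 3)*131 + 292 = 18*131 + 292 = 2358 + 292 = 2650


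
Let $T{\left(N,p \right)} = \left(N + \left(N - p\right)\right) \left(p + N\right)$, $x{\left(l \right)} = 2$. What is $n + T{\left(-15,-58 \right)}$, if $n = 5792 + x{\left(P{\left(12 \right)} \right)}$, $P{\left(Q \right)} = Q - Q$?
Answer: $3750$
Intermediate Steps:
$P{\left(Q \right)} = 0$
$T{\left(N,p \right)} = \left(N + p\right) \left(- p + 2 N\right)$ ($T{\left(N,p \right)} = \left(- p + 2 N\right) \left(N + p\right) = \left(N + p\right) \left(- p + 2 N\right)$)
$n = 5794$ ($n = 5792 + 2 = 5794$)
$n + T{\left(-15,-58 \right)} = 5794 - \left(2494 - 450\right) = 5794 + \left(\left(-1\right) 3364 + 2 \cdot 225 + 870\right) = 5794 + \left(-3364 + 450 + 870\right) = 5794 - 2044 = 3750$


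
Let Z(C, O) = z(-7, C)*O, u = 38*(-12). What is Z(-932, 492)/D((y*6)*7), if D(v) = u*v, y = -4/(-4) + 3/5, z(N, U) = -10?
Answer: 1025/6384 ≈ 0.16056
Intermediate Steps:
u = -456
y = 8/5 (y = -4*(-1/4) + 3*(1/5) = 1 + 3/5 = 8/5 ≈ 1.6000)
Z(C, O) = -10*O
D(v) = -456*v
Z(-932, 492)/D((y*6)*7) = (-10*492)/((-456*(8/5)*6*7)) = -4920/((-21888*7/5)) = -4920/((-456*336/5)) = -4920/(-153216/5) = -4920*(-5/153216) = 1025/6384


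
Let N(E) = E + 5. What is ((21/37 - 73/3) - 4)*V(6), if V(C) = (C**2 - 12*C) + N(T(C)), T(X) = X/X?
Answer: 30820/37 ≈ 832.97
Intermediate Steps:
T(X) = 1
N(E) = 5 + E
V(C) = 6 + C**2 - 12*C (V(C) = (C**2 - 12*C) + (5 + 1) = (C**2 - 12*C) + 6 = 6 + C**2 - 12*C)
((21/37 - 73/3) - 4)*V(6) = ((21/37 - 73/3) - 4)*(6 + 6**2 - 12*6) = ((21*(1/37) - 73*1/3) - 4)*(6 + 36 - 72) = ((21/37 - 73/3) - 4)*(-30) = (-2638/111 - 4)*(-30) = -3082/111*(-30) = 30820/37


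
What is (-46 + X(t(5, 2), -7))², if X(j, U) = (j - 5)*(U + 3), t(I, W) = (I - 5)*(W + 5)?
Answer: 676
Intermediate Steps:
t(I, W) = (-5 + I)*(5 + W)
X(j, U) = (-5 + j)*(3 + U)
(-46 + X(t(5, 2), -7))² = (-46 + (-15 - 5*(-7) + 3*(-25 - 5*2 + 5*5 + 5*2) - 7*(-25 - 5*2 + 5*5 + 5*2)))² = (-46 + (-15 + 35 + 3*(-25 - 10 + 25 + 10) - 7*(-25 - 10 + 25 + 10)))² = (-46 + (-15 + 35 + 3*0 - 7*0))² = (-46 + (-15 + 35 + 0 + 0))² = (-46 + 20)² = (-26)² = 676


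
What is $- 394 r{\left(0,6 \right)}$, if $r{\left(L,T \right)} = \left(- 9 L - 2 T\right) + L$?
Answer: $4728$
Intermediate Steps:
$r{\left(L,T \right)} = - 8 L - 2 T$
$- 394 r{\left(0,6 \right)} = - 394 \left(\left(-8\right) 0 - 12\right) = - 394 \left(0 - 12\right) = \left(-394\right) \left(-12\right) = 4728$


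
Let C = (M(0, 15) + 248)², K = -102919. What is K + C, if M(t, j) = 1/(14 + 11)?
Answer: -25871974/625 ≈ -41395.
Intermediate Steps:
M(t, j) = 1/25
C = 38452401/625 (C = (1/25 + 248)² = (6201/25)² = 38452401/625 ≈ 61524.)
K + C = -102919 + 38452401/625 = -25871974/625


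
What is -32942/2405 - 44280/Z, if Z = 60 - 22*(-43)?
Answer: -5370502/93055 ≈ -57.713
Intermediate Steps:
Z = 1006 (Z = 60 + 946 = 1006)
-32942/2405 - 44280/Z = -32942/2405 - 44280/1006 = -32942*1/2405 - 44280*1/1006 = -2534/185 - 22140/503 = -5370502/93055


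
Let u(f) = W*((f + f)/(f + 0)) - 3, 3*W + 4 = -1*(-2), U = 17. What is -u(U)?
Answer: 13/3 ≈ 4.3333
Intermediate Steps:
W = -⅔ (W = -4/3 + (-1*(-2))/3 = -4/3 + (⅓)*2 = -4/3 + ⅔ = -⅔ ≈ -0.66667)
u(f) = -13/3 (u(f) = -2*(f + f)/(3*(f + 0)) - 3 = -2*2*f/(3*f) - 3 = -⅔*2 - 3 = -4/3 - 3 = -13/3)
-u(U) = -1*(-13/3) = 13/3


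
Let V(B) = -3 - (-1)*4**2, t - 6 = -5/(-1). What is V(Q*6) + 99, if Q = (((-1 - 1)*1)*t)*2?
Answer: 112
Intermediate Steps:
t = 11 (t = 6 - 5/(-1) = 6 - 5*(-1) = 6 + 5 = 11)
Q = -44 (Q = (((-1 - 1)*1)*11)*2 = (-2*1*11)*2 = -2*11*2 = -22*2 = -44)
V(B) = 13 (V(B) = -3 - (-1)*16 = -3 - 1*(-16) = -3 + 16 = 13)
V(Q*6) + 99 = 13 + 99 = 112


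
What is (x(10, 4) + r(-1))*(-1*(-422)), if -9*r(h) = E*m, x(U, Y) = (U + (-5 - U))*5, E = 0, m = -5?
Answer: -10550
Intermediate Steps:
x(U, Y) = -25 (x(U, Y) = -5*5 = -25)
r(h) = 0 (r(h) = -0*(-5) = -⅑*0 = 0)
(x(10, 4) + r(-1))*(-1*(-422)) = (-25 + 0)*(-1*(-422)) = -25*422 = -10550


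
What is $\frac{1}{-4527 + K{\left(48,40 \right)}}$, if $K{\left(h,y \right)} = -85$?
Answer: $- \frac{1}{4612} \approx -0.00021683$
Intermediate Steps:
$\frac{1}{-4527 + K{\left(48,40 \right)}} = \frac{1}{-4527 - 85} = \frac{1}{-4612} = - \frac{1}{4612}$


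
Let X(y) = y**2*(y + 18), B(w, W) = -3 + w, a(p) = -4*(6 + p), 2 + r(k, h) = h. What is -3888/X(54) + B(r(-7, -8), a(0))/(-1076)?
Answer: -187/29052 ≈ -0.0064367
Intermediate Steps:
r(k, h) = -2 + h
a(p) = -24 - 4*p
X(y) = y**2*(18 + y)
-3888/X(54) + B(r(-7, -8), a(0))/(-1076) = -3888*1/(2916*(18 + 54)) + (-3 + (-2 - 8))/(-1076) = -3888/(2916*72) + (-3 - 10)*(-1/1076) = -3888/209952 - 13*(-1/1076) = -3888*1/209952 + 13/1076 = -1/54 + 13/1076 = -187/29052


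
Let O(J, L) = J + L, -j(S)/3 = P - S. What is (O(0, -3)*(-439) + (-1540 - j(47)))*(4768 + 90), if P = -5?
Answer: -1841182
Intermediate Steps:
j(S) = 15 + 3*S (j(S) = -3*(-5 - S) = 15 + 3*S)
(O(0, -3)*(-439) + (-1540 - j(47)))*(4768 + 90) = ((0 - 3)*(-439) + (-1540 - (15 + 3*47)))*(4768 + 90) = (-3*(-439) + (-1540 - (15 + 141)))*4858 = (1317 + (-1540 - 1*156))*4858 = (1317 + (-1540 - 156))*4858 = (1317 - 1696)*4858 = -379*4858 = -1841182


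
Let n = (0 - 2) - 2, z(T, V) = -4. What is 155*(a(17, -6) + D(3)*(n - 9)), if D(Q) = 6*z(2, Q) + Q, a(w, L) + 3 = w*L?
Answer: 26040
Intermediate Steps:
a(w, L) = -3 + L*w (a(w, L) = -3 + w*L = -3 + L*w)
D(Q) = -24 + Q (D(Q) = 6*(-4) + Q = -24 + Q)
n = -4 (n = -2 - 2 = -4)
155*(a(17, -6) + D(3)*(n - 9)) = 155*((-3 - 6*17) + (-24 + 3)*(-4 - 9)) = 155*((-3 - 102) - 21*(-13)) = 155*(-105 + 273) = 155*168 = 26040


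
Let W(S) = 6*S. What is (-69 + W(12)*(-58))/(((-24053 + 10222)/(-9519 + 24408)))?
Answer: 63203805/13831 ≈ 4569.7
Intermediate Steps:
(-69 + W(12)*(-58))/(((-24053 + 10222)/(-9519 + 24408))) = (-69 + (6*12)*(-58))/(((-24053 + 10222)/(-9519 + 24408))) = (-69 + 72*(-58))/((-13831/14889)) = (-69 - 4176)/((-13831*1/14889)) = -4245/(-13831/14889) = -4245*(-14889/13831) = 63203805/13831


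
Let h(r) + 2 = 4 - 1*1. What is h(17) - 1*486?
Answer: -485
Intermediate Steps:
h(r) = 1 (h(r) = -2 + (4 - 1*1) = -2 + (4 - 1) = -2 + 3 = 1)
h(17) - 1*486 = 1 - 1*486 = 1 - 486 = -485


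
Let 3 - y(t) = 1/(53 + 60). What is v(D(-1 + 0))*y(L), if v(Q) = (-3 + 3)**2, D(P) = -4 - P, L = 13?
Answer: 0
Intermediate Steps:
y(t) = 338/113 (y(t) = 3 - 1/(53 + 60) = 3 - 1/113 = 338/113)
v(Q) = 0 (v(Q) = 0**2 = 0)
v(D(-1 + 0))*y(L) = 0*(338/113) = 0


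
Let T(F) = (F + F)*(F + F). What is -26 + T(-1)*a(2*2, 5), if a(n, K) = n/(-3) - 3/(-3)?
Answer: -82/3 ≈ -27.333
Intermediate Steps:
T(F) = 4*F**2 (T(F) = (2*F)*(2*F) = 4*F**2)
a(n, K) = 1 - n/3 (a(n, K) = n*(-1/3) - 3*(-1/3) = -n/3 + 1 = 1 - n/3)
-26 + T(-1)*a(2*2, 5) = -26 + (4*(-1)**2)*(1 - 2*2/3) = -26 + (4*1)*(1 - 1/3*4) = -26 + 4*(1 - 4/3) = -26 + 4*(-1/3) = -26 - 4/3 = -82/3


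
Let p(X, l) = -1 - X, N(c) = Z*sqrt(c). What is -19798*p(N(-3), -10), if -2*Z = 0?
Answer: 19798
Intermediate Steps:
Z = 0 (Z = -1/2*0 = 0)
N(c) = 0 (N(c) = 0*sqrt(c) = 0)
-19798*p(N(-3), -10) = -19798*(-1 - 1*0) = -19798*(-1 + 0) = -19798*(-1) = 19798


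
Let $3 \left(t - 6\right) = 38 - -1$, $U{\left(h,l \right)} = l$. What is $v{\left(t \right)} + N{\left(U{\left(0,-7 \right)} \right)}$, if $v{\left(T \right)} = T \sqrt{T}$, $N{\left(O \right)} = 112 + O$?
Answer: $105 + 19 \sqrt{19} \approx 187.82$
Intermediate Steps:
$t = 19$ ($t = 6 + \frac{38 - -1}{3} = 6 + \frac{38 + 1}{3} = 6 + \frac{1}{3} \cdot 39 = 6 + 13 = 19$)
$v{\left(T \right)} = T^{\frac{3}{2}}$
$v{\left(t \right)} + N{\left(U{\left(0,-7 \right)} \right)} = 19^{\frac{3}{2}} + \left(112 - 7\right) = 19 \sqrt{19} + 105 = 105 + 19 \sqrt{19}$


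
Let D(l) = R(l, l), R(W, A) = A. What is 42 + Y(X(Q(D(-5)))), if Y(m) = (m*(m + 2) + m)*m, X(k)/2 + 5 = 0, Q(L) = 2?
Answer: -658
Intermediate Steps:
D(l) = l
X(k) = -10 (X(k) = -10 + 2*0 = -10 + 0 = -10)
Y(m) = m*(m + m*(2 + m)) (Y(m) = (m*(2 + m) + m)*m = (m + m*(2 + m))*m = m*(m + m*(2 + m)))
42 + Y(X(Q(D(-5)))) = 42 + (-10)²*(3 - 10) = 42 + 100*(-7) = 42 - 700 = -658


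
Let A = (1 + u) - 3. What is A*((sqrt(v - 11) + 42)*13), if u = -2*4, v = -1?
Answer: -5460 - 260*I*sqrt(3) ≈ -5460.0 - 450.33*I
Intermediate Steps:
u = -8
A = -10 (A = (1 - 8) - 3 = -7 - 3 = -10)
A*((sqrt(v - 11) + 42)*13) = -10*(sqrt(-1 - 11) + 42)*13 = -10*(sqrt(-12) + 42)*13 = -10*(2*I*sqrt(3) + 42)*13 = -10*(42 + 2*I*sqrt(3))*13 = -10*(546 + 26*I*sqrt(3)) = -5460 - 260*I*sqrt(3)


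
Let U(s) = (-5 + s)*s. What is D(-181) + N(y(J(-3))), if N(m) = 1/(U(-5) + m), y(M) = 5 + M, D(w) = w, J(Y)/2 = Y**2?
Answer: -13212/73 ≈ -180.99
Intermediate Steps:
U(s) = s*(-5 + s)
J(Y) = 2*Y**2
N(m) = 1/(50 + m) (N(m) = 1/(-5*(-5 - 5) + m) = 1/(-5*(-10) + m) = 1/(50 + m))
D(-181) + N(y(J(-3))) = -181 + 1/(50 + (5 + 2*(-3)**2)) = -181 + 1/(50 + (5 + 2*9)) = -181 + 1/(50 + (5 + 18)) = -181 + 1/(50 + 23) = -181 + 1/73 = -13212/73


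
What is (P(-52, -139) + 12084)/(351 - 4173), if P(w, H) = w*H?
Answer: -9656/1911 ≈ -5.0528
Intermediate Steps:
P(w, H) = H*w
(P(-52, -139) + 12084)/(351 - 4173) = (-139*(-52) + 12084)/(351 - 4173) = (7228 + 12084)/(-3822) = 19312*(-1/3822) = -9656/1911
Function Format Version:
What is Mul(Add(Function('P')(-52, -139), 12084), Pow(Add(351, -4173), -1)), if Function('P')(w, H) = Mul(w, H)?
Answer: Rational(-9656, 1911) ≈ -5.0528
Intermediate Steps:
Function('P')(w, H) = Mul(H, w)
Mul(Add(Function('P')(-52, -139), 12084), Pow(Add(351, -4173), -1)) = Mul(Add(Mul(-139, -52), 12084), Pow(Add(351, -4173), -1)) = Mul(Add(7228, 12084), Pow(-3822, -1)) = Mul(19312, Rational(-1, 3822)) = Rational(-9656, 1911)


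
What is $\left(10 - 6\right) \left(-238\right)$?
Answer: $-952$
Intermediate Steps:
$\left(10 - 6\right) \left(-238\right) = 4 \left(-238\right) = -952$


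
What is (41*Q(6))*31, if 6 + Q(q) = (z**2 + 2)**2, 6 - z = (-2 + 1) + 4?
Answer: 146165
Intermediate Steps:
z = 3 (z = 6 - ((-2 + 1) + 4) = 6 - (-1 + 4) = 6 - 1*3 = 6 - 3 = 3)
Q(q) = 115 (Q(q) = -6 + (3**2 + 2)**2 = -6 + (9 + 2)**2 = -6 + 11**2 = -6 + 121 = 115)
(41*Q(6))*31 = (41*115)*31 = 4715*31 = 146165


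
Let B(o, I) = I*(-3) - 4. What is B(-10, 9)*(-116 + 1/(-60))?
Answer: 215791/60 ≈ 3596.5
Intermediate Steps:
B(o, I) = -4 - 3*I (B(o, I) = -3*I - 4 = -4 - 3*I)
B(-10, 9)*(-116 + 1/(-60)) = (-4 - 3*9)*(-116 + 1/(-60)) = (-4 - 27)*(-116 - 1/60) = -31*(-6961/60) = 215791/60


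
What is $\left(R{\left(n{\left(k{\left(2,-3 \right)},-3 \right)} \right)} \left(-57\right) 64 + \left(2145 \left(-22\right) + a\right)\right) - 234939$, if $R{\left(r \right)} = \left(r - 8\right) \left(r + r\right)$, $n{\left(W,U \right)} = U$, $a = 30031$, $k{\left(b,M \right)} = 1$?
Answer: $-492866$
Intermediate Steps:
$R{\left(r \right)} = 2 r \left(-8 + r\right)$ ($R{\left(r \right)} = \left(-8 + r\right) 2 r = 2 r \left(-8 + r\right)$)
$\left(R{\left(n{\left(k{\left(2,-3 \right)},-3 \right)} \right)} \left(-57\right) 64 + \left(2145 \left(-22\right) + a\right)\right) - 234939 = \left(2 \left(-3\right) \left(-8 - 3\right) \left(-57\right) 64 + \left(2145 \left(-22\right) + 30031\right)\right) - 234939 = \left(2 \left(-3\right) \left(-11\right) \left(-57\right) 64 + \left(-47190 + 30031\right)\right) - 234939 = \left(66 \left(-57\right) 64 - 17159\right) - 234939 = \left(\left(-3762\right) 64 - 17159\right) - 234939 = \left(-240768 - 17159\right) - 234939 = -257927 - 234939 = -492866$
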